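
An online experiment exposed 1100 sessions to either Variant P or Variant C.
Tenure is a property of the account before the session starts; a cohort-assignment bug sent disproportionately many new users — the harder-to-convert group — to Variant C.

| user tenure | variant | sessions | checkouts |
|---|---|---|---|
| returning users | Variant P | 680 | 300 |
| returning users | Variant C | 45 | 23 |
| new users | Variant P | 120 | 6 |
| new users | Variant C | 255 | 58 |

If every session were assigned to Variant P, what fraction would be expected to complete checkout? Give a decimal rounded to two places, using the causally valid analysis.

0.31

Since user tenure is a pre-existing factor (not a product of the variant) and it affects the outcome on its own, it is a confounder. The stratified rates, not the pooled rate, identify the causal effect.
Standardising Variant P to the population user tenure mix: 0.659·300/680 + 0.341·6/120 = 0.308.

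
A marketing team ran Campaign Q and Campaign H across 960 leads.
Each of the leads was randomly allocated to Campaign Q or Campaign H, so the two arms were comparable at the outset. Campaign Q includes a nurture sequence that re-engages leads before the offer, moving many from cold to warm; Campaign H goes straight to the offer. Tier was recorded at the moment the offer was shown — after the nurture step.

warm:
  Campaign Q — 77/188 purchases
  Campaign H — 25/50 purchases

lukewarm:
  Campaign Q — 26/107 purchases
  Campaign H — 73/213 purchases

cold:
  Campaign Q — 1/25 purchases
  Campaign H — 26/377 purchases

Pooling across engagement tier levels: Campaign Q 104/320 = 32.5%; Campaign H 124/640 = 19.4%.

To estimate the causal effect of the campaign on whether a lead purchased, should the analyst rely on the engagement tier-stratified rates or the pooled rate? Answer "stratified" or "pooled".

pooled

Engagement tier is downstream of the campaign. One should not condition on a consequence of treatment, so the overall rates are the right comparison.
Pooled: Campaign Q 32.5% vs Campaign H 19.4%; Campaign Q is higher overall.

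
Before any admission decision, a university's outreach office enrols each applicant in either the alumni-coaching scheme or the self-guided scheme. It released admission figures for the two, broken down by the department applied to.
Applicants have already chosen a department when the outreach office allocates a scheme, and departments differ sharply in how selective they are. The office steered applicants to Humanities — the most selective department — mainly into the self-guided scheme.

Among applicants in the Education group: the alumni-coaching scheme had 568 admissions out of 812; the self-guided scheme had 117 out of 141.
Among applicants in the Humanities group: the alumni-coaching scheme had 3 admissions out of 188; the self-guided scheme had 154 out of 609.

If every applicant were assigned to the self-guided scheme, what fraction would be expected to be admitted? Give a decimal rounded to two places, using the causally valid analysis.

Department satisfies the back-door criterion: it is not a descendant of the outreach scheme, and it blocks the spurious path from outreach scheme to outcome. Adjusting for it (i.e., using the within-department rates) gives the causal effect.
Standardising the self-guided scheme to the population department mix: 0.545·117/141 + 0.455·154/609 = 0.567.

0.57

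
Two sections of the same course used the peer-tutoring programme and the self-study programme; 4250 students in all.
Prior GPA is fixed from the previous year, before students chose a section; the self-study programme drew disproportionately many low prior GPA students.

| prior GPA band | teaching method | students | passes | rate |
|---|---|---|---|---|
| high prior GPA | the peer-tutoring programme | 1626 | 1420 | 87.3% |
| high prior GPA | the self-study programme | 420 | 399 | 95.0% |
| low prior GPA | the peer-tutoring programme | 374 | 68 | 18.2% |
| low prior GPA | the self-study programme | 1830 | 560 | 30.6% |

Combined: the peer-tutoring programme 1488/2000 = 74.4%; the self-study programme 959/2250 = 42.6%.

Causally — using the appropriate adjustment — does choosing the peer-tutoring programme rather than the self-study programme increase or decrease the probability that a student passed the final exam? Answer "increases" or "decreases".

decreases

Prior GPA band satisfies the back-door criterion: it is not a descendant of the teaching method, and it blocks the spurious path from teaching method to outcome. Adjusting for it (i.e., using the within-prior GPA band rates) gives the causal effect.
Within each level — high prior GPA: 87.3% vs 95.0%; low prior GPA: 18.2% vs 30.6% — the self-study programme is higher every time.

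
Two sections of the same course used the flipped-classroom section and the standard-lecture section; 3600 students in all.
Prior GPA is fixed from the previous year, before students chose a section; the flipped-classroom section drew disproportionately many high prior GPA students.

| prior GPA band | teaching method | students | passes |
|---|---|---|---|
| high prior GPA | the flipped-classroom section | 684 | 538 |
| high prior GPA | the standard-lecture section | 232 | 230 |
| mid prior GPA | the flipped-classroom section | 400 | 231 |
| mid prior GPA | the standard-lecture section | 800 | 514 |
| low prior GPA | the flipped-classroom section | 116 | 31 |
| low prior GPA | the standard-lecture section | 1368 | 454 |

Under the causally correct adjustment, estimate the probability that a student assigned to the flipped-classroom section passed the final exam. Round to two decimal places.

Prior GPA band differs across teaching methods for reasons unrelated to any effect of the teaching method itself, and it separately predicts the outcome — a classic confounder. We must compare within prior GPA band levels.
Standardising the flipped-classroom section to the population prior GPA band mix: 0.254·538/684 + 0.333·231/400 + 0.412·31/116 = 0.503.

0.50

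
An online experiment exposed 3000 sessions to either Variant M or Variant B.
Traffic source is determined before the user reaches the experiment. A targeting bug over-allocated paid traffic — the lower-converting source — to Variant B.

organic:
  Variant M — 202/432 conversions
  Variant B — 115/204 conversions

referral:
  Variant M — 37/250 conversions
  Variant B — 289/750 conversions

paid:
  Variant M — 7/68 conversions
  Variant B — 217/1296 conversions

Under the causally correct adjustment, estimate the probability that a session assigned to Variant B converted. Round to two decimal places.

0.32

Nothing the variant does changes traffic source; the imbalance is an allocation artefact. With traffic source also predicting the outcome, the pooled figure is confounded, and the within-stratum comparison is the causal one.
Standardising Variant B to the population traffic source mix: 0.212·115/204 + 0.333·289/750 + 0.455·217/1296 = 0.324.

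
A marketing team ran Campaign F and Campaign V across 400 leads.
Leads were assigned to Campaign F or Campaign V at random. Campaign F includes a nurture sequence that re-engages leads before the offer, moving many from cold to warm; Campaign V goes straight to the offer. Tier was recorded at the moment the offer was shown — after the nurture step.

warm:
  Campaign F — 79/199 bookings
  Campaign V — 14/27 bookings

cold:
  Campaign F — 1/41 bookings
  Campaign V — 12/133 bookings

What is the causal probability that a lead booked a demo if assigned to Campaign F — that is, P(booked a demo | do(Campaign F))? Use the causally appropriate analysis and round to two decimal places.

0.33

The engagement tier-specific comparison favours Campaign V throughout, but the pooled figures favour Campaign F. The question is whether to condition on engagement tier.
Stratifying would compare campaigns among leads the campaigns themselves sorted into engagement tier groups — a form of selection on an intermediate. The unconditioned pooled rates give the total causal effect.
So P(outcome | do(Campaign F)) is just the pooled rate for Campaign F: 80/240 = 0.333.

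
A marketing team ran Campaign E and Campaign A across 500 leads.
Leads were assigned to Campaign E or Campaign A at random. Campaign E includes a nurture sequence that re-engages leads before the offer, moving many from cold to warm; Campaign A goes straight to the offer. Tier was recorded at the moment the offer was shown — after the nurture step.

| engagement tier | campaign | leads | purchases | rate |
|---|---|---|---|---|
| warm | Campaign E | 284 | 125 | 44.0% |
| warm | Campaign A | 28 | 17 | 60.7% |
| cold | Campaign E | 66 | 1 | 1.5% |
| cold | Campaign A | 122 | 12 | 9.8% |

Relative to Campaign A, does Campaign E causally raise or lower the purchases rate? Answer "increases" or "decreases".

Because the campaign influences engagement tier, engagement tier is a post-treatment mediator, not a confounder. Stratifying on it would bias the estimate; the causal effect is the crude pooled difference.
Pooled: Campaign E 36.0% vs Campaign A 19.3%; Campaign E is higher overall.

increases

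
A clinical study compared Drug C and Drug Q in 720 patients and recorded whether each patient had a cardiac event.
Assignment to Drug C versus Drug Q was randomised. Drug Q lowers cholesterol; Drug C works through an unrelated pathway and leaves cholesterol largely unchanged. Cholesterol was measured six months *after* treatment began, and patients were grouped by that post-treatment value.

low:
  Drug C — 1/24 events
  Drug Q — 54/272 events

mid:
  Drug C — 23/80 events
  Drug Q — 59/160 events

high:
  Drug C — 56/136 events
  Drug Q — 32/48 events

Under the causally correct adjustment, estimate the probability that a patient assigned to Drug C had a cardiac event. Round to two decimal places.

0.33

Cholesterol is recorded after the drug and is itself shifted by it — it sits on the causal path from drug to outcome. Conditioning on a mediator would strip out part of the effect we want; the pooled comparison gives the total causal effect.
So P(outcome | do(Drug C)) is just the pooled rate for Drug C: 80/240 = 0.333.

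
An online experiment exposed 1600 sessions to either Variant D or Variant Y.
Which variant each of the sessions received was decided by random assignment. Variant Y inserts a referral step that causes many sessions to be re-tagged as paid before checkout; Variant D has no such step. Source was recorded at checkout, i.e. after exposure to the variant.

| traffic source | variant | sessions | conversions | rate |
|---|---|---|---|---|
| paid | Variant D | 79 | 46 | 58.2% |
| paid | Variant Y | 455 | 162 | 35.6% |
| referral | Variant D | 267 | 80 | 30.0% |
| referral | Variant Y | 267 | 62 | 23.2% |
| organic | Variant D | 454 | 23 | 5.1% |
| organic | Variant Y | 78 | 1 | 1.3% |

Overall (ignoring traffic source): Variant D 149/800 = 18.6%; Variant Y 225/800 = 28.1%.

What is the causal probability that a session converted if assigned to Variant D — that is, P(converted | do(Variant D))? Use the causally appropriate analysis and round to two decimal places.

0.19

The traffic source-specific comparison favours Variant D throughout, but the pooled figures favour Variant Y. The question is whether to condition on traffic source.
Because the variant influences traffic source, traffic source is a post-treatment mediator, not a confounder. Stratifying on it would bias the estimate; the causal effect is the crude pooled difference.
So P(outcome | do(Variant D)) is just the pooled rate for Variant D: 149/800 = 0.186.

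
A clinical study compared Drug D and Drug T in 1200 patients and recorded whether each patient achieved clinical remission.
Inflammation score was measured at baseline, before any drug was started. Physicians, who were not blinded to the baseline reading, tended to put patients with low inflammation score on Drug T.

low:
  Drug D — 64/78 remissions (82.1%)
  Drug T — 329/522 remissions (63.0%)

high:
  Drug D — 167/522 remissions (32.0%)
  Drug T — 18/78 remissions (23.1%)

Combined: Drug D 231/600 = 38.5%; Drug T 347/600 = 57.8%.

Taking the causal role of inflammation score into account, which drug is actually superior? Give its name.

Here inflammation score is a common cause — it drives both which drug a case falls under and the outcome. The crude comparison mixes populations; the stratum-specific rates are the causally relevant ones.
Within each level — low: 82.1% vs 63.0%; high: 32.0% vs 23.1% — Drug D is higher every time.

Drug D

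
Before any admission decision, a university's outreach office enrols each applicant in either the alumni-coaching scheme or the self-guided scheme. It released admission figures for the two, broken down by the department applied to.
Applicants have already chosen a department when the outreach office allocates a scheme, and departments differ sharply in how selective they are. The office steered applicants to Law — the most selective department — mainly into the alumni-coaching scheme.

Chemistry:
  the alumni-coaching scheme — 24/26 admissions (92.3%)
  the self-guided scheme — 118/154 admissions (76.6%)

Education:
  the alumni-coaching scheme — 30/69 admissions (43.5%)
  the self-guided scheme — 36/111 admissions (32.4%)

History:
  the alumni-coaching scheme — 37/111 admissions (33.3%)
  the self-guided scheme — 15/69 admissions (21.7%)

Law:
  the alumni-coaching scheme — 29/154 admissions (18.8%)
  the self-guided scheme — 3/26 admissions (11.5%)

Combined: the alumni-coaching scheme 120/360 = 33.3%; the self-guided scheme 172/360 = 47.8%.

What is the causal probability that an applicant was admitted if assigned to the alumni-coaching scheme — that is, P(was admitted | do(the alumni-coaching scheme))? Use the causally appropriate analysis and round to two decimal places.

Department differs across outreach schemes for reasons unrelated to any effect of the outreach scheme itself, and it separately predicts the outcome — a classic confounder. We must compare within department levels.
Standardising the alumni-coaching scheme to the population department mix: 0.250·24/26 + 0.250·30/69 + 0.250·37/111 + 0.250·29/154 = 0.470.

0.47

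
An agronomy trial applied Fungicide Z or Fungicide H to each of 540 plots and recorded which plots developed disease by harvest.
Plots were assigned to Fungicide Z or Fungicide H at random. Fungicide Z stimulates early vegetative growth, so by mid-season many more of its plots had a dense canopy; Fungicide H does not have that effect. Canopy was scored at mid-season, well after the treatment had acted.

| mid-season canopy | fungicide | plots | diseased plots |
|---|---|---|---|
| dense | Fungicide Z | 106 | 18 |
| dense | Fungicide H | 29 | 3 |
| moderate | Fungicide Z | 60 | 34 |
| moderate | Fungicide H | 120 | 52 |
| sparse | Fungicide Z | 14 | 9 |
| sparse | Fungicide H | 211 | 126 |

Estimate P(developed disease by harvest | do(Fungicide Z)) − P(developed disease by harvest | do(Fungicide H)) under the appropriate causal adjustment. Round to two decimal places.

Mid-season canopy is downstream of the fungicide. One should not condition on a consequence of treatment, so the overall rates are the right comparison.
The causal difference is the pooled difference: 0.339 − 0.503 = -0.164.

-0.16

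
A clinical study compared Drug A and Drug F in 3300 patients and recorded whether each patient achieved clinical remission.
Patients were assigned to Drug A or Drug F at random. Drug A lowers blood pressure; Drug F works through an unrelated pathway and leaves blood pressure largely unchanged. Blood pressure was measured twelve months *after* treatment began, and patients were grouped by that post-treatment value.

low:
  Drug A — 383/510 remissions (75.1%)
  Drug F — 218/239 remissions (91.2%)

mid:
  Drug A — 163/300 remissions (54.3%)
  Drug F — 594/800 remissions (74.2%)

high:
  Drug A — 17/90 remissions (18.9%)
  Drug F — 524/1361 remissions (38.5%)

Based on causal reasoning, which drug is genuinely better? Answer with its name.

Blood pressure is recorded after the drug and is itself shifted by it — it sits on the causal path from drug to outcome. Conditioning on a mediator would strip out part of the effect we want; the pooled comparison gives the total causal effect.
Pooled: Drug A 62.6% vs Drug F 55.7%; Drug A is higher overall.

Drug A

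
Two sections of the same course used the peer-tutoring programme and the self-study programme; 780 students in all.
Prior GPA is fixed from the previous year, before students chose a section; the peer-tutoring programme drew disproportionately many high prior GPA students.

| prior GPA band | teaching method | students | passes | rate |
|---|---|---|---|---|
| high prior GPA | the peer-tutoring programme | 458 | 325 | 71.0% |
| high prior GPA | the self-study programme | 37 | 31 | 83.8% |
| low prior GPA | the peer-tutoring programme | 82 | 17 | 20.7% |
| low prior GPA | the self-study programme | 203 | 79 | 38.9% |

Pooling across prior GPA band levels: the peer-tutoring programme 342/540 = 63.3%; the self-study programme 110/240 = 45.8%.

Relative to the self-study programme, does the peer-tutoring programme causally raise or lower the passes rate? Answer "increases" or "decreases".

decreases

The imbalance in prior GPA band arose from how students were allocated, not from anything the teaching method did; and prior GPA band independently affects the outcome. The pooled gap is confounded — condition on prior GPA band.
Within each level — high prior GPA: 71.0% vs 83.8%; low prior GPA: 20.7% vs 38.9% — the self-study programme is higher every time.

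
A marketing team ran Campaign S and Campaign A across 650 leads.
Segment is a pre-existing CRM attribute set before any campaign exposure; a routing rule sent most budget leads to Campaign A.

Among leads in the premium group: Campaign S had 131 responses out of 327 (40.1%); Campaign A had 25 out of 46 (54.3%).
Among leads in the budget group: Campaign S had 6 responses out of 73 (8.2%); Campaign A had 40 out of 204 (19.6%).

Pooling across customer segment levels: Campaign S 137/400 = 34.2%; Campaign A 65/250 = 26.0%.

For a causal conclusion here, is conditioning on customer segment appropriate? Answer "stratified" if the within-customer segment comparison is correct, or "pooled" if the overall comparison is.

The stratified and pooled comparisons disagree (Campaign A wins within each customer segment; Campaign S wins overall), so the answer turns on the causal role of customer segment.
Customer segment differs across campaigns for reasons unrelated to any effect of the campaign itself, and it separately predicts the outcome — a classic confounder. We must compare within customer segment levels.
Within each level — premium: 40.1% vs 54.3%; budget: 8.2% vs 19.6% — Campaign A is higher every time.

stratified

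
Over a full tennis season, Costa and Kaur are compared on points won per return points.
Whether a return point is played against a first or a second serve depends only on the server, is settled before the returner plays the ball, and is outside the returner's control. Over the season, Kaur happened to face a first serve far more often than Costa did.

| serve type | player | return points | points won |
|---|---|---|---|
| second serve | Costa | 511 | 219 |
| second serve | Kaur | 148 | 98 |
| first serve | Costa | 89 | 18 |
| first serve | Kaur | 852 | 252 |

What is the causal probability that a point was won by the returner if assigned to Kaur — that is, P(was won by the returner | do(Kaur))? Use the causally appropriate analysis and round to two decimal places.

0.45

The serve type-specific comparison favours Kaur throughout, but the pooled figures favour Costa. The question is whether to condition on serve type.
Serve type differs across players for reasons unrelated to any effect of the player itself, and it separately predicts the outcome — a classic confounder. We must compare within serve type levels.
Standardising Kaur to the population serve type mix: 0.412·98/148 + 0.588·252/852 = 0.447.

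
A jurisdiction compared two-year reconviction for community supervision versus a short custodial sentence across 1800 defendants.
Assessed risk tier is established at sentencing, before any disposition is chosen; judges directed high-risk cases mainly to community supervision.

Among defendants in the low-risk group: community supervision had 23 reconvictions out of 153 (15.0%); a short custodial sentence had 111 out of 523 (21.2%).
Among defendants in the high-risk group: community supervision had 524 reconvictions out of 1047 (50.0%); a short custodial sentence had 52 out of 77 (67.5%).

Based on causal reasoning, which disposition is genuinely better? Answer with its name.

community supervision

Nothing the disposition does changes assessed risk tier; the imbalance is an allocation artefact. With assessed risk tier also predicting the outcome, the pooled figure is confounded, and the within-stratum comparison is the causal one.
Within each level — low-risk: 15.0% vs 21.2%; high-risk: 50.0% vs 67.5% — community supervision is lower every time.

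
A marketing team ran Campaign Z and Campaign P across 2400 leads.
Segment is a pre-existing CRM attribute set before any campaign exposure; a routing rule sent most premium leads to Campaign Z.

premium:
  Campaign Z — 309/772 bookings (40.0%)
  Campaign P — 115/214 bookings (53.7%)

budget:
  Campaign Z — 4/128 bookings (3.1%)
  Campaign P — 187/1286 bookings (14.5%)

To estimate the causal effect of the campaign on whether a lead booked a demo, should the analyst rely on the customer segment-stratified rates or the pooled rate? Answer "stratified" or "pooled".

Customer segment differs across campaigns for reasons unrelated to any effect of the campaign itself, and it separately predicts the outcome — a classic confounder. We must compare within customer segment levels.
Within each level — premium: 40.0% vs 53.7%; budget: 3.1% vs 14.5% — Campaign P is higher every time.

stratified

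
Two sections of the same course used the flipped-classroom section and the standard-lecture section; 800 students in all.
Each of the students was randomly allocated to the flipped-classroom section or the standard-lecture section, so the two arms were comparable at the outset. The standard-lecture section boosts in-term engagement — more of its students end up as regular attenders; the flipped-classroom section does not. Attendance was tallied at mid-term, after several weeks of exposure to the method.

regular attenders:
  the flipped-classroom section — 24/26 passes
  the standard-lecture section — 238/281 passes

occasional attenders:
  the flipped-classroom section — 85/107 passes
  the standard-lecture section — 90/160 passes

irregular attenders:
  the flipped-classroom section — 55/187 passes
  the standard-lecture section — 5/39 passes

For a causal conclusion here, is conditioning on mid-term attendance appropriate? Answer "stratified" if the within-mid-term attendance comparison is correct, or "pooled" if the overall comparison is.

the flipped-classroom section is higher inside every mid-term attendance stratum but the standard-lecture section is higher in aggregate. Whether to stratify depends on how mid-term attendance relates to the teaching method.
The distribution of mid-term attendance is itself part of what the teaching method does — it is an intermediate outcome. Holding it fixed would remove that part of the effect; the total effect is the pooled difference.
Pooled: the flipped-classroom section 51.2% vs the standard-lecture section 69.4%; the standard-lecture section is higher overall.

pooled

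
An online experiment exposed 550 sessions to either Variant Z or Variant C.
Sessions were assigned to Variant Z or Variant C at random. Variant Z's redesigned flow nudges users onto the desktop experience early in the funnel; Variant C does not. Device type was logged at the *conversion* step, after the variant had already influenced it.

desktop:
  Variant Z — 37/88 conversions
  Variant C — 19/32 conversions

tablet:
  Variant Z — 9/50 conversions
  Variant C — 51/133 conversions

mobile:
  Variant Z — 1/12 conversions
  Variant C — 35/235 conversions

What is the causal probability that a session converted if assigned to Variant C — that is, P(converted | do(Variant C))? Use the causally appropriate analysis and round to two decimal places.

Device type is recorded after the variant and is itself shifted by it — it sits on the causal path from variant to outcome. Conditioning on a mediator would strip out part of the effect we want; the pooled comparison gives the total causal effect.
So P(outcome | do(Variant C)) is just the pooled rate for Variant C: 105/400 = 0.263.

0.26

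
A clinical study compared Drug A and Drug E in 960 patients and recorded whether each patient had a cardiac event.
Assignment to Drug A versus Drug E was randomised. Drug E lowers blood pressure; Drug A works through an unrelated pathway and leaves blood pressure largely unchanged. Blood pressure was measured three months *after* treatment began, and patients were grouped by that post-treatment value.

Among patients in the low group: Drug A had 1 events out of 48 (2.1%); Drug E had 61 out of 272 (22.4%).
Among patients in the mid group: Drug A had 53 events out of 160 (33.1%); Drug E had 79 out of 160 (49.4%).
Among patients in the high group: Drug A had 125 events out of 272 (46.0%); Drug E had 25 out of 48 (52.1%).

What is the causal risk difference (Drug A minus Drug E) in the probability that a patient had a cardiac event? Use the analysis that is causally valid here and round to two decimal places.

Within every blood pressure level Drug A has the lower rate, yet pooled Drug E does — Simpson's reversal.
Because the drug influences blood pressure, blood pressure is a post-treatment mediator, not a confounder. Stratifying on it would bias the estimate; the causal effect is the crude pooled difference.
The causal difference is the pooled difference: 0.373 − 0.344 = +0.029.

+0.03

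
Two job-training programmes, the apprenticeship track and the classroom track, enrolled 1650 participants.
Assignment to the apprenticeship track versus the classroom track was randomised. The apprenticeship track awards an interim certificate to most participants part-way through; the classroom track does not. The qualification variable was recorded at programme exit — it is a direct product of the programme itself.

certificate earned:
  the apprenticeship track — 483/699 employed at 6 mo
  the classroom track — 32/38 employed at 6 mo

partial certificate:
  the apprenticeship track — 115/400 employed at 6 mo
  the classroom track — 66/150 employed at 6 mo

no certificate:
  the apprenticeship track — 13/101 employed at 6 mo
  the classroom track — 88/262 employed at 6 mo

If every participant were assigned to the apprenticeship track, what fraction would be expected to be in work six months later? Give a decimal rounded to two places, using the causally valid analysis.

The distribution of qualification attained during the programme is itself part of what the programme does — it is an intermediate outcome. Holding it fixed would remove that part of the effect; the total effect is the pooled difference.
So P(outcome | do(the apprenticeship track)) is just the pooled rate for the apprenticeship track: 611/1200 = 0.509.

0.51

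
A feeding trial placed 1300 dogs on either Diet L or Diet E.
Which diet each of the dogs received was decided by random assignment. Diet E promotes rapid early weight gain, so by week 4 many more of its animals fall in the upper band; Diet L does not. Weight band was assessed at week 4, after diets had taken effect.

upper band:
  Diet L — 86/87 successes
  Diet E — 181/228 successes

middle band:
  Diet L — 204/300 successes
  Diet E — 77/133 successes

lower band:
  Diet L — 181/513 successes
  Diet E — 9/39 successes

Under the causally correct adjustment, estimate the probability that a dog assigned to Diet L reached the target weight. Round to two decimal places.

Because the diet influences week-4 weight band, week-4 weight band is a post-treatment mediator, not a confounder. Stratifying on it would bias the estimate; the causal effect is the crude pooled difference.
So P(outcome | do(Diet L)) is just the pooled rate for Diet L: 471/900 = 0.523.

0.52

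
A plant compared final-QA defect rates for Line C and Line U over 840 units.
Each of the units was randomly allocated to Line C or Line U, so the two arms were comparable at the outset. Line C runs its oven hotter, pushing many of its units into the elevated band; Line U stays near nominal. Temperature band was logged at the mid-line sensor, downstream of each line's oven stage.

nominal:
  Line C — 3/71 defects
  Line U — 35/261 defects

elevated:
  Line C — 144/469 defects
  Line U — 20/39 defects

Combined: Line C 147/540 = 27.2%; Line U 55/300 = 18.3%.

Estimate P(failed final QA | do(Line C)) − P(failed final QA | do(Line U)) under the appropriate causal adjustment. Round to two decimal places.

In-process temperature band is recorded after the line and is itself shifted by it — it sits on the causal path from line to outcome. Conditioning on a mediator would strip out part of the effect we want; the pooled comparison gives the total causal effect.
The causal difference is the pooled difference: 0.272 − 0.183 = +0.089.

+0.09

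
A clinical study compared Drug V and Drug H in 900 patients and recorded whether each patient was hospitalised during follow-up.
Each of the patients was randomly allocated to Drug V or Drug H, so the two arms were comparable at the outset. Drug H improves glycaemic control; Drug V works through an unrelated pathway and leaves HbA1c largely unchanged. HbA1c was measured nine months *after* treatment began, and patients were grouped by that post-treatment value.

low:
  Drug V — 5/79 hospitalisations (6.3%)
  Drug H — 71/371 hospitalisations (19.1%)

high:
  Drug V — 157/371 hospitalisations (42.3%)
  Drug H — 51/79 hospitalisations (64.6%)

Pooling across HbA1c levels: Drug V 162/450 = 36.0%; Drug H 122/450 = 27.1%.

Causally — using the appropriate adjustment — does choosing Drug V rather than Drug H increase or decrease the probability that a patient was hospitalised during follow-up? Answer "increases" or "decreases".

HbA1c here is a post-treatment variable shaped by the drug; conditioning on it would introduce bias rather than remove it. The overall comparison is the causal one.
Pooled: Drug V 36.0% vs Drug H 27.1%; Drug H is lower overall.

increases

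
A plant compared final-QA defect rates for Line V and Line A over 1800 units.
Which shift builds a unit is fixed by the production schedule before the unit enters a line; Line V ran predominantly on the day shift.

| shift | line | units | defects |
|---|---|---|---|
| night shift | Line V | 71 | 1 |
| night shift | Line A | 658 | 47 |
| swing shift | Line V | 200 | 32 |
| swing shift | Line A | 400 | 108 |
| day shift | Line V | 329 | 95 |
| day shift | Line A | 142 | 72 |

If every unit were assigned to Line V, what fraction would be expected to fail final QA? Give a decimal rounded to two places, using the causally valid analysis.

Within every shift level Line V has the lower rate, yet pooled Line A does — Simpson's reversal.
Nothing the line does changes shift; the imbalance is an allocation artefact. With shift also predicting the outcome, the pooled figure is confounded, and the within-stratum comparison is the causal one.
Standardising Line V to the population shift mix: 0.405·1/71 + 0.333·32/200 + 0.262·95/329 = 0.135.

0.13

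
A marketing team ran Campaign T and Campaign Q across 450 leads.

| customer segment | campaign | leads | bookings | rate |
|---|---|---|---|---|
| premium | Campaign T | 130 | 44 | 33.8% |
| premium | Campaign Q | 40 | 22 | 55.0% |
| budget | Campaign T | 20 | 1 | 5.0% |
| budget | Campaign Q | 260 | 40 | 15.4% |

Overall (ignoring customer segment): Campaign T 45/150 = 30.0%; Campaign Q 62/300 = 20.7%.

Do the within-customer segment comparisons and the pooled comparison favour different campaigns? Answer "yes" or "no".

Within each customer segment level (premium 33.8% vs 55.0%; budget 5.0% vs 15.4%), Campaign Q has the higher rate every time. Pooled: 30.0% vs 20.7% — Campaign T has the higher rate overall. The two comparisons disagree.

yes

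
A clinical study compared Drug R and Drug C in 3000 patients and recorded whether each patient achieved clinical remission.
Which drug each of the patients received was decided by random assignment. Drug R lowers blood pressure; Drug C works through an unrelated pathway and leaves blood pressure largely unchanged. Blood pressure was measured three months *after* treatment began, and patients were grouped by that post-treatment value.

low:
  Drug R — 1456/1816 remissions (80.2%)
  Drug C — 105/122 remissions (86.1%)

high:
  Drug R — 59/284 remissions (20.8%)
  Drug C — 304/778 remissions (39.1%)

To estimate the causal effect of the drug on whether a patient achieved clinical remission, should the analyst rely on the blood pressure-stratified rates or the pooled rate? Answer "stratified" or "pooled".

pooled

Stratifying would compare drugs among patients the drugs themselves sorted into blood pressure groups — a form of selection on an intermediate. The unconditioned pooled rates give the total causal effect.
Pooled: Drug R 72.1% vs Drug C 45.4%; Drug R is higher overall.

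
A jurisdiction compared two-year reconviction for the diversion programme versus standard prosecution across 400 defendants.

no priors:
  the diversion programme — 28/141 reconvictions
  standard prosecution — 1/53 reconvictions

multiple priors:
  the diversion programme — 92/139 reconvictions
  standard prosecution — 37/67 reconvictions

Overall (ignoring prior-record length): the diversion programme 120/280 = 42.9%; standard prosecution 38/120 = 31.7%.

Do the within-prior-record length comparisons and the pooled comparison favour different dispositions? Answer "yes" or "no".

no

Within each prior-record length level (no priors 19.9% vs 1.9%; multiple priors 66.2% vs 55.2%), standard prosecution has the lower rate every time. Pooled: 42.9% vs 31.7% — standard prosecution has the lower rate overall. They agree.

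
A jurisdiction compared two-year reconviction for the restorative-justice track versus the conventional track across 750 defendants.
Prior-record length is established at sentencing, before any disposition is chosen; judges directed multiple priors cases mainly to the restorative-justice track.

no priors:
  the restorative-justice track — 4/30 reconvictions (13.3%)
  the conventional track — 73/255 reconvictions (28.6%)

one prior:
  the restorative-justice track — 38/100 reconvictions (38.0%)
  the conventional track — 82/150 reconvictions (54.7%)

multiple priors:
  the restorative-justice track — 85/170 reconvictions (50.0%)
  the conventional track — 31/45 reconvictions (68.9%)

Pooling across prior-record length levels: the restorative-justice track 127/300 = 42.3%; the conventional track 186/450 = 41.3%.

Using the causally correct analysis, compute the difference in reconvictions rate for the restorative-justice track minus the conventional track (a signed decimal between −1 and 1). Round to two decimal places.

-0.17

The prior-record length-specific comparison favours the restorative-justice track throughout, but the pooled figures favour the conventional track. The question is whether to condition on prior-record length.
Since prior-record length is a pre-existing factor (not a product of the disposition) and it affects the outcome on its own, it is a confounder. The stratified rates, not the pooled rate, identify the causal effect.
Adjusting over the population distribution of prior-record length: 0.380·(0.133−0.286) + 0.333·(0.380−0.547) + 0.287·(0.500−0.689) = -0.168.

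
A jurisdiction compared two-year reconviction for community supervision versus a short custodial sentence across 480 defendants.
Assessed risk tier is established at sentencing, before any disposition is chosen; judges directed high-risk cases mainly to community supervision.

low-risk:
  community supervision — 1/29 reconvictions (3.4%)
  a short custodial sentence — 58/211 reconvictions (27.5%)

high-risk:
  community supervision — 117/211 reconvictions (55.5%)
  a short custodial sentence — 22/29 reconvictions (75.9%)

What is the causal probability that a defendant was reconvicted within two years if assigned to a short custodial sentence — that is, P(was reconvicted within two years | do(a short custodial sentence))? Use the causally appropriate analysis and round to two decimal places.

The assessed risk tier-specific comparison favours community supervision throughout, but the pooled figures favour a short custodial sentence. The question is whether to condition on assessed risk tier.
Since assessed risk tier is a pre-existing factor (not a product of the disposition) and it affects the outcome on its own, it is a confounder. The stratified rates, not the pooled rate, identify the causal effect.
Standardising a short custodial sentence to the population assessed risk tier mix: 0.500·58/211 + 0.500·22/29 = 0.517.

0.52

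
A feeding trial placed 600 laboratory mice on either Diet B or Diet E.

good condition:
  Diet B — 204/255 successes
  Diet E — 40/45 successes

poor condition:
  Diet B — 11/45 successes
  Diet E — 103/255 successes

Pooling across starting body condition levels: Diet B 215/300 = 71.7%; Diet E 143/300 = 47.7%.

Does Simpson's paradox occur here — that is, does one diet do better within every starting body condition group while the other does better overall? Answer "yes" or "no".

Within each starting body condition level (good condition 80.0% vs 88.9%; poor condition 24.4% vs 40.4%), Diet E has the higher rate every time. Pooled: 71.7% vs 47.7% — Diet B has the higher rate overall. The two comparisons disagree.

yes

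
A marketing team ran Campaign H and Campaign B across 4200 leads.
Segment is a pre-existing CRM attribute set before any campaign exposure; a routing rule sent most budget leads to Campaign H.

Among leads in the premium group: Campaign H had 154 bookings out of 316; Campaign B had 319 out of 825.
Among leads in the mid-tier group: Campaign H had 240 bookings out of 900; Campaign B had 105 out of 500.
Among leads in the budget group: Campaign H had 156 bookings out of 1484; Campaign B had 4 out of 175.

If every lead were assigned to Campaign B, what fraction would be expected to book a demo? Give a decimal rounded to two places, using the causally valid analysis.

The stratified and pooled comparisons disagree (Campaign H wins within each customer segment; Campaign B wins overall), so the answer turns on the causal role of customer segment.
Since customer segment is a pre-existing factor (not a product of the campaign) and it affects the outcome on its own, it is a confounder. The stratified rates, not the pooled rate, identify the causal effect.
Standardising Campaign B to the population customer segment mix: 0.272·319/825 + 0.333·105/500 + 0.395·4/175 = 0.184.

0.18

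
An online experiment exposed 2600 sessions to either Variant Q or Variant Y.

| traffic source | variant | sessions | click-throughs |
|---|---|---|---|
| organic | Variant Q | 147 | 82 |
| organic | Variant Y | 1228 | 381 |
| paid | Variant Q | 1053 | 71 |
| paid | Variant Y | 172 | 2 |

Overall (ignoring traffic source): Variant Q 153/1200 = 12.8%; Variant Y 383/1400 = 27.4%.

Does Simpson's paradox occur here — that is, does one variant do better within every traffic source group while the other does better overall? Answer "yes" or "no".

Within each traffic source level (organic 55.8% vs 31.0%; paid 6.7% vs 1.2%), Variant Q has the higher rate every time. Pooled: 12.8% vs 27.4% — Variant Y has the higher rate overall. The two comparisons disagree.

yes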